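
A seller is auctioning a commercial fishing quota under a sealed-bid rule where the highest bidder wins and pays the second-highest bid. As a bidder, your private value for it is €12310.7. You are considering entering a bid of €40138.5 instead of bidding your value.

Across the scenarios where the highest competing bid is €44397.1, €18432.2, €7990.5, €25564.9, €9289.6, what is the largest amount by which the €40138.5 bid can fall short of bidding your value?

€44397.1: same outcome either way → loss €0.
€18432.2: truthful gives €0, deviation gives −€6121.5 → loss €6121.5.
€7990.5: same outcome either way → loss €0.
€25564.9: truthful gives €0, deviation gives −€13254.2 → loss €13254.2.
€9289.6: same outcome either way → loss €0.
Maximum loss: €13254.2.

€13254.2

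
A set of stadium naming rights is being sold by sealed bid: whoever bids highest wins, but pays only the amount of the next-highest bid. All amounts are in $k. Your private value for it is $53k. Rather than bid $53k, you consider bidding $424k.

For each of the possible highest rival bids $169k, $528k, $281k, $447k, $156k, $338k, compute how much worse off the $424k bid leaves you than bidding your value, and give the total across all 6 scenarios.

$732k

The deviation costs you only when the competing bid falls strictly between $53k and $424k; elsewhere both bids give the same outcome.
$169k: truthful payoff $0k, deviation payoff −$116k → loss $116k.
$528k: outcomes coincide → loss $0k.
$281k: truthful payoff $0k, deviation payoff −$228k → loss $228k.
$447k: outcomes coincide → loss $0k.
$156k: truthful payoff $0k, deviation payoff −$103k → loss $103k.
$338k: truthful payoff $0k, deviation payoff −$285k → loss $285k.
Total loss = $116k + $228k + $103k + $285k = $732k.
Truthful bidding weakly dominates here: raising your bid can only win items priced above your value, and lowering it can only forfeit items priced below.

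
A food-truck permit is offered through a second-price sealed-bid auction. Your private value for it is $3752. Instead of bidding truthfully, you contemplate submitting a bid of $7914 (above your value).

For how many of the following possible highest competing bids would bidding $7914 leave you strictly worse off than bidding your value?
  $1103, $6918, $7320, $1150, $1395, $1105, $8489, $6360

3

The deviation hurts exactly when the highest competing bid lies strictly between $3752 and $7914 — overbidding then wins at a price above your value.
$1103: below both → same outcome either way.
$6918: inside the interval → strictly worse (loss $3166).
$7320: inside the interval → strictly worse (loss $3568).
$1150: below both → same outcome either way.
$1395: below both → same outcome either way.
$1105: below both → same outcome either way.
$8489: above both → same outcome either way.
$6360: inside the interval → strictly worse (loss $2608).
Count: 3.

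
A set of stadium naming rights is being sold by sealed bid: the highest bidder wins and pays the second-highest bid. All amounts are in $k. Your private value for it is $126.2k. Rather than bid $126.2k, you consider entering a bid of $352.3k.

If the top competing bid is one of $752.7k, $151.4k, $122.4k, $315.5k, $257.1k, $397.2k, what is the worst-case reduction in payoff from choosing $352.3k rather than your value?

$752.7k: same outcome either way → loss $0k.
$151.4k: truthful gives $0k, deviation gives −$25.2k → loss $25.2k.
$122.4k: same outcome either way → loss $0k.
$315.5k: truthful gives $0k, deviation gives −$189.3k → loss $189.3k.
$257.1k: truthful gives $0k, deviation gives −$130.9k → loss $130.9k.
$397.2k: same outcome either way → loss $0k.
Maximum loss: $189.3k.

$189.3k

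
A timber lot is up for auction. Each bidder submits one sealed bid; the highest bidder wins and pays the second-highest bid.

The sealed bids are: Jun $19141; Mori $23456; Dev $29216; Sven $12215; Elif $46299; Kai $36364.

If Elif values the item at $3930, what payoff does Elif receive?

−$32434

Highest bid: Elif at $46299, so Elif wins.
Second-highest bid: Kai at $36364 — that is the price the winner pays.
Elif's payoff = value − price = $3930 − $36364 = −$32434.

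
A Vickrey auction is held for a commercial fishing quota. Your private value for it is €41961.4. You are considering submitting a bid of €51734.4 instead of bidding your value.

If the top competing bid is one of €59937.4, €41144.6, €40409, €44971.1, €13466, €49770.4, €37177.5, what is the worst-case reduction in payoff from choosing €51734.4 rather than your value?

€59937.4: same outcome either way → loss €0.
€41144.6: same outcome either way → loss €0.
€40409: same outcome either way → loss €0.
€44971.1: truthful gives €0, deviation gives −€3009.7 → loss €3009.7.
€13466: same outcome either way → loss €0.
€49770.4: truthful gives €0, deviation gives −€7809 → loss €7809.
€37177.5: same outcome either way → loss €0.
Maximum loss: €7809.

€7809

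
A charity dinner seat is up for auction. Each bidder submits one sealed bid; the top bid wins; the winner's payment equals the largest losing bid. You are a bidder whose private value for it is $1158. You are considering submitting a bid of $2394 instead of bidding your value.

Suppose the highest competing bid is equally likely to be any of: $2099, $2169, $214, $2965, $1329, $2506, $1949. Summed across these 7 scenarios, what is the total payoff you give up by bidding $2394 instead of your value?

The deviation costs you only when the competing bid falls strictly between $1158 and $2394; elsewhere both bids give the same outcome.
$2099: truthful payoff $0, deviation payoff −$941 → loss $941.
$2169: truthful payoff $0, deviation payoff −$1011 → loss $1011.
$214: outcomes coincide → loss $0.
$2965: outcomes coincide → loss $0.
$1329: truthful payoff $0, deviation payoff −$171 → loss $171.
$2506: outcomes coincide → loss $0.
$1949: truthful payoff $0, deviation payoff −$791 → loss $791.
Total loss = $941 + $1011 + $171 + $791 = $2914.

$2914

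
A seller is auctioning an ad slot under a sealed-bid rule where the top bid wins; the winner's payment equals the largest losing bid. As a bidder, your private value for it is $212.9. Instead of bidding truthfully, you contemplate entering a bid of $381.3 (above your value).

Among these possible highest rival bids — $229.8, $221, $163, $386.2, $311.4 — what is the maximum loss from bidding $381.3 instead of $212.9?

$98.5

$229.8: truthful gives $0, deviation gives −$16.9 → loss $16.9.
$221: truthful gives $0, deviation gives −$8.1 → loss $8.1.
$163: same outcome either way → loss $0.
$386.2: same outcome either way → loss $0.
$311.4: truthful gives $0, deviation gives −$98.5 → loss $98.5.
Maximum loss: $98.5.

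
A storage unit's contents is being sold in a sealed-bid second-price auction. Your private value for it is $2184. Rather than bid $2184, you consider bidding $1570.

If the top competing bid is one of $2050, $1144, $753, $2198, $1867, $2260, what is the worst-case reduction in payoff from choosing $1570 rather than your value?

$317

$2050: truthful gives $134, deviation gives $0 → loss $134.
$1144: same outcome either way → loss $0.
$753: same outcome either way → loss $0.
$2198: same outcome either way → loss $0.
$1867: truthful gives $317, deviation gives $0 → loss $317.
$2260: same outcome either way → loss $0.
Maximum loss: $317.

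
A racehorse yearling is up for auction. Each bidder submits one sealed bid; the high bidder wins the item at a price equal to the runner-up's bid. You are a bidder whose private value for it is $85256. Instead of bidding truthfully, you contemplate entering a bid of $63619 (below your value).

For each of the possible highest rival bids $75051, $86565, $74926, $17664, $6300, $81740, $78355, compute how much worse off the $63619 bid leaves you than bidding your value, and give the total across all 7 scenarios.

The deviation costs you only when the competing bid falls strictly between $63619 and $85256; elsewhere both bids give the same outcome.
$75051: truthful payoff $10205, deviation payoff $0 → loss $10205.
$86565: outcomes coincide → loss $0.
$74926: truthful payoff $10330, deviation payoff $0 → loss $10330.
$17664: outcomes coincide → loss $0.
$6300: outcomes coincide → loss $0.
$81740: truthful payoff $3516, deviation payoff $0 → loss $3516.
$78355: truthful payoff $6901, deviation payoff $0 → loss $6901.
Total loss = $10205 + $10330 + $3516 + $6901 = $30952.

$30952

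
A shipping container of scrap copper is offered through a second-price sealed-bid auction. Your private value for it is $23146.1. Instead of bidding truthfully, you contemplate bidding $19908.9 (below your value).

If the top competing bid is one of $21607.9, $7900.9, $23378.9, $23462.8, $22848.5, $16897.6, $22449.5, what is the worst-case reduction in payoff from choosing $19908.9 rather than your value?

$1538.2

$21607.9: truthful gives $1538.2, deviation gives $0 → loss $1538.2.
$7900.9: same outcome either way → loss $0.
$23378.9: same outcome either way → loss $0.
$23462.8: same outcome either way → loss $0.
$22848.5: truthful gives $297.6, deviation gives $0 → loss $297.6.
$16897.6: same outcome either way → loss $0.
$22449.5: truthful gives $696.6, deviation gives $0 → loss $696.6.
Maximum loss: $1538.2.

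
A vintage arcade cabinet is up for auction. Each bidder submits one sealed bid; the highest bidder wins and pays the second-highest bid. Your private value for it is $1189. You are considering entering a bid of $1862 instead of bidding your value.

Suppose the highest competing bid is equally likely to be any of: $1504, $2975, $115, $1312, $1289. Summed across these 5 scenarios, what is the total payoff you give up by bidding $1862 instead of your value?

$538

The deviation costs you only when the competing bid falls strictly between $1189 and $1862; elsewhere both bids give the same outcome.
$1504: truthful payoff $0, deviation payoff −$315 → loss $315.
$2975: outcomes coincide → loss $0.
$115: outcomes coincide → loss $0.
$1312: truthful payoff $0, deviation payoff −$123 → loss $123.
$1289: truthful payoff $0, deviation payoff −$100 → loss $100.
Total loss = $315 + $123 + $100 = $538.
Truthful bidding weakly dominates here: raising your bid can only win items priced above your value, and lowering it can only forfeit items priced below.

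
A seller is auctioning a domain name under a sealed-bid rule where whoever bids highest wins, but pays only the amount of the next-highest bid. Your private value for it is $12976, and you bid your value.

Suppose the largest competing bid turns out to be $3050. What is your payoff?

$9926

Your bid $12976 exceeds the highest competing bid $3050, so you win.
In a second-price auction the winner pays the second-highest bid, $3050.
Payoff = value − price = $12976 − $3050 = $9926.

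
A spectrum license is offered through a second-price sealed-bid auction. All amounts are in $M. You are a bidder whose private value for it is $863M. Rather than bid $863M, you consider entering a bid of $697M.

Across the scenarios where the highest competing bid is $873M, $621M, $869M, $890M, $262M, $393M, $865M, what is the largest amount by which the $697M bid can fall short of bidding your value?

$873M: same outcome either way → loss $0M.
$621M: same outcome either way → loss $0M.
$869M: same outcome either way → loss $0M.
$890M: same outcome either way → loss $0M.
$262M: same outcome either way → loss $0M.
$393M: same outcome either way → loss $0M.
$865M: same outcome either way → loss $0M.
Maximum loss: $0M.

$0M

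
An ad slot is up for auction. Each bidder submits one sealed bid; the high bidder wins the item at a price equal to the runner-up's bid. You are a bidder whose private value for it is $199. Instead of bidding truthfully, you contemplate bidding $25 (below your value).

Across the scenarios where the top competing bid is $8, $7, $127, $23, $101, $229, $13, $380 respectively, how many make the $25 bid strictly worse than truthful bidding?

2

The deviation hurts exactly when the highest competing bid lies strictly between $25 and $199 — underbidding then forfeits a profitable win.
$8: below both → same outcome either way.
$7: below both → same outcome either way.
$127: inside the interval → strictly worse (loss $72).
$23: below both → same outcome either way.
$101: inside the interval → strictly worse (loss $98).
$229: above both → same outcome either way.
$13: below both → same outcome either way.
$380: above both → same outcome either way.
Count: 2.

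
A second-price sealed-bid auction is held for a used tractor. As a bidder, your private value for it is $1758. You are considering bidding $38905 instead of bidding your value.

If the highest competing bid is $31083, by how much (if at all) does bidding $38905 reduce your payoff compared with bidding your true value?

$29325

Bidding your value $1758: you lose (since $1758 < $31083). Payoff $0.
Bidding $38905: you win and pay $31083. Payoff $1758 − $31083 = −$29325.
The competing bid $31083 lies between your value and your inflated bid, so overbidding wins an item priced above your value.
Loss from deviating = $0 − (−$29325) = $29325.
In a second-price auction your bid sets only whether you win, not what you pay, so bidding your true value is weakly dominant.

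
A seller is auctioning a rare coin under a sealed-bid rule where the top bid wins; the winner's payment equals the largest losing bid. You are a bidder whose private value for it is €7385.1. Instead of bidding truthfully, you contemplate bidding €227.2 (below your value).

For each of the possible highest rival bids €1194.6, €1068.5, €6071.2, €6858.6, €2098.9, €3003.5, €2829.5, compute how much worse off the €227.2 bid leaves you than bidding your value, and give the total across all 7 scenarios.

€28570.9

The deviation costs you only when the competing bid falls strictly between €227.2 and €7385.1; elsewhere both bids give the same outcome.
€1194.6: truthful payoff €6190.5, deviation payoff €0 → loss €6190.5.
€1068.5: truthful payoff €6316.6, deviation payoff €0 → loss €6316.6.
€6071.2: truthful payoff €1313.9, deviation payoff €0 → loss €1313.9.
€6858.6: truthful payoff €526.5, deviation payoff €0 → loss €526.5.
€2098.9: truthful payoff €5286.2, deviation payoff €0 → loss €5286.2.
€3003.5: truthful payoff €4381.6, deviation payoff €0 → loss €4381.6.
€2829.5: truthful payoff €4555.6, deviation payoff €0 → loss €4555.6.
Total loss = €6190.5 + €6316.6 + €1313.9 + €526.5 + €5286.2 + €4381.6 + €4555.6 = €28570.9.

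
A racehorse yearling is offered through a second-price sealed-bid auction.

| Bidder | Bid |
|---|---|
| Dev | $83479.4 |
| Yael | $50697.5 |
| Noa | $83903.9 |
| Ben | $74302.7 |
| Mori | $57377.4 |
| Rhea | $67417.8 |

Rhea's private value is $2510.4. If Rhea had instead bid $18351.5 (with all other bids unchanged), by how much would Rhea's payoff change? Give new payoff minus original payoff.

$0

The highest bid among the other bidders is $83903.9; Rhea's bid doesn't change that.
Original bid $67417.8: Rhea is not highest (top rival bid is $83903.9); payoff $0.
Alternative bid $18351.5: Rhea is not highest (top rival bid is $83903.9); payoff $0.
Change in payoff = $0 − ($0) = $0.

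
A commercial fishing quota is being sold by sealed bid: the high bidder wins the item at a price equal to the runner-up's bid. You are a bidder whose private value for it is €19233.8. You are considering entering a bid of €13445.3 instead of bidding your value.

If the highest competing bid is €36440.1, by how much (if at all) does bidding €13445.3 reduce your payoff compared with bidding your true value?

€0

Bidding your value €19233.8: you lose (since €19233.8 < €36440.1). Payoff €0.
Bidding €13445.3: you lose. Payoff €0.
Difference = €0 − €0 = €0; both bids lead to the same outcome because the competing bid is above both your value and your alternative bid.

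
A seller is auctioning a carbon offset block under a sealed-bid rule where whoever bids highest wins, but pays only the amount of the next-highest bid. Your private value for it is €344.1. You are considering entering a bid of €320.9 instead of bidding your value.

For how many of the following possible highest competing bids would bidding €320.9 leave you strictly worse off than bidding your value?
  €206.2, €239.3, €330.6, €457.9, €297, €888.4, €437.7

The deviation hurts exactly when the highest competing bid lies strictly between €320.9 and €344.1 — underbidding then forfeits a profitable win.
€206.2: below both → same outcome either way.
€239.3: below both → same outcome either way.
€330.6: inside the interval → strictly worse (loss €13.5).
€457.9: above both → same outcome either way.
€297: below both → same outcome either way.
€888.4: above both → same outcome either way.
€437.7: above both → same outcome either way.
Count: 1.

1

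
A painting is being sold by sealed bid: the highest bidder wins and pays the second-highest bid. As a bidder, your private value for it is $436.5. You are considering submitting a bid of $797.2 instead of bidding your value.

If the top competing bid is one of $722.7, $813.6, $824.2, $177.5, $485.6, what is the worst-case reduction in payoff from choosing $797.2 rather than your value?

$286.2

$722.7: truthful gives $0, deviation gives −$286.2 → loss $286.2.
$813.6: same outcome either way → loss $0.
$824.2: same outcome either way → loss $0.
$177.5: same outcome either way → loss $0.
$485.6: truthful gives $0, deviation gives −$49.1 → loss $49.1.
Maximum loss: $286.2.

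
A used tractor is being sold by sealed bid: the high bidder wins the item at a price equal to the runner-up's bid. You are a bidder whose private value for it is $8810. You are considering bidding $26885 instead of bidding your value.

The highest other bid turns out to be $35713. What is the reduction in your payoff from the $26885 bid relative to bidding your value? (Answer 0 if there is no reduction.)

$0

Bidding your value $8810: you lose (since $8810 < $35713). Payoff $0.
Bidding $26885: you lose. Payoff $0.
Difference = $0 − $0 = $0; both bids lead to the same outcome because the competing bid is above both your value and your alternative bid.
In a second-price auction your bid sets only whether you win, not what you pay, so bidding your true value is weakly dominant.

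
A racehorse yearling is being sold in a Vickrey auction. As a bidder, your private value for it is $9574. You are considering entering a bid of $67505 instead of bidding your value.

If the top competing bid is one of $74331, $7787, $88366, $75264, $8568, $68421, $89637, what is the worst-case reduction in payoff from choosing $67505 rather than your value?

$0

$74331: same outcome either way → loss $0.
$7787: same outcome either way → loss $0.
$88366: same outcome either way → loss $0.
$75264: same outcome either way → loss $0.
$8568: same outcome either way → loss $0.
$68421: same outcome either way → loss $0.
$89637: same outcome either way → loss $0.
Maximum loss: $0.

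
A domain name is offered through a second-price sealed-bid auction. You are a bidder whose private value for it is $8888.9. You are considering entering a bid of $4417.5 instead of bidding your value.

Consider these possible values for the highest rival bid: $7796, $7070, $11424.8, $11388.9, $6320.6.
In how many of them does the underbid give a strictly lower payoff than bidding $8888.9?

The deviation hurts exactly when the highest competing bid lies strictly between $4417.5 and $8888.9 — underbidding then forfeits a profitable win.
$7796: inside the interval → strictly worse (loss $1092.9).
$7070: inside the interval → strictly worse (loss $1818.9).
$11424.8: above both → same outcome either way.
$11388.9: above both → same outcome either way.
$6320.6: inside the interval → strictly worse (loss $2568.3).
Count: 3.

3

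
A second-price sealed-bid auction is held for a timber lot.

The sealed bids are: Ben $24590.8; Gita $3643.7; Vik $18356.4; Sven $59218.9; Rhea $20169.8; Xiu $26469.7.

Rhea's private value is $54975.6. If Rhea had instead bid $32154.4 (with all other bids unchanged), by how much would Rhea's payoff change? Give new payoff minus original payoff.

$0

The highest bid among the other bidders is $59218.9; Rhea's bid doesn't change that.
Original bid $20169.8: Rhea is not highest (top rival bid is $59218.9); payoff $0.
Alternative bid $32154.4: Rhea is not highest (top rival bid is $59218.9); payoff $0.
Change in payoff = $0 − ($0) = $0.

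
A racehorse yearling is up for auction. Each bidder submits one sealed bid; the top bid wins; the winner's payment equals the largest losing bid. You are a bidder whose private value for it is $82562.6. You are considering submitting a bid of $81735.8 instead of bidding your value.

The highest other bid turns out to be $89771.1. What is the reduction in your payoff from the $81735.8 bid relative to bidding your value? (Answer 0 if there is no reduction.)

Bidding your value $82562.6: you lose (since $82562.6 < $89771.1). Payoff $0.
Bidding $81735.8: you lose. Payoff $0.
Difference = $0 − $0 = $0; both bids lead to the same outcome because the competing bid is above both your value and your alternative bid.

$0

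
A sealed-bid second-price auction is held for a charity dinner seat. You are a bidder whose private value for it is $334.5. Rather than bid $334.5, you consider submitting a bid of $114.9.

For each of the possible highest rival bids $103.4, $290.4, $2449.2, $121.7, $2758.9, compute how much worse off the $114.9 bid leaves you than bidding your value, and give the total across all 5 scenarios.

$256.9

The deviation costs you only when the competing bid falls strictly between $114.9 and $334.5; elsewhere both bids give the same outcome.
$103.4: outcomes coincide → loss $0.
$290.4: truthful payoff $44.1, deviation payoff $0 → loss $44.1.
$2449.2: outcomes coincide → loss $0.
$121.7: truthful payoff $212.8, deviation payoff $0 → loss $212.8.
$2758.9: outcomes coincide → loss $0.
Total loss = $44.1 + $212.8 = $256.9.
Truthful bidding weakly dominates here: raising your bid can only win items priced above your value, and lowering it can only forfeit items priced below.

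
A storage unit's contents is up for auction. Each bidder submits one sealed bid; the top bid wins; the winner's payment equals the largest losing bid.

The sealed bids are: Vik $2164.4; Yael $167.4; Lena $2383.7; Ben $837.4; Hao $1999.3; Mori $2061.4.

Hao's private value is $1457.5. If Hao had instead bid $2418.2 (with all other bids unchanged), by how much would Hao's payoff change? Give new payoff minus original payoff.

−$926.2

The highest bid among the other bidders is $2383.7; Hao's bid doesn't change that.
Original bid $1999.3: Hao is not highest (top rival bid is $2383.7); payoff $0.
Alternative bid $2418.2: Hao is highest, pays the top rival bid $2383.7; payoff $1457.5 − $2383.7 = −$926.2.
Change in payoff = −$926.2 − ($0) = −$926.2.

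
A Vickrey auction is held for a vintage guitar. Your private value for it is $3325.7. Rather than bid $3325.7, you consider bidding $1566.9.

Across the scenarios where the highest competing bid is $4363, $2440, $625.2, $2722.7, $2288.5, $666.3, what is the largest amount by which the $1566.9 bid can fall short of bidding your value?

$4363: same outcome either way → loss $0.
$2440: truthful gives $885.7, deviation gives $0 → loss $885.7.
$625.2: same outcome either way → loss $0.
$2722.7: truthful gives $603, deviation gives $0 → loss $603.
$2288.5: truthful gives $1037.2, deviation gives $0 → loss $1037.2.
$666.3: same outcome either way → loss $0.
Maximum loss: $1037.2.

$1037.2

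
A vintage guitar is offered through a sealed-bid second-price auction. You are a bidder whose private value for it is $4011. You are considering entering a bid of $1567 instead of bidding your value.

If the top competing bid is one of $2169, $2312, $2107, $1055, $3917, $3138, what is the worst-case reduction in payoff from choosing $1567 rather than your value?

$1904

$2169: truthful gives $1842, deviation gives $0 → loss $1842.
$2312: truthful gives $1699, deviation gives $0 → loss $1699.
$2107: truthful gives $1904, deviation gives $0 → loss $1904.
$1055: same outcome either way → loss $0.
$3917: truthful gives $94, deviation gives $0 → loss $94.
$3138: truthful gives $873, deviation gives $0 → loss $873.
Maximum loss: $1904.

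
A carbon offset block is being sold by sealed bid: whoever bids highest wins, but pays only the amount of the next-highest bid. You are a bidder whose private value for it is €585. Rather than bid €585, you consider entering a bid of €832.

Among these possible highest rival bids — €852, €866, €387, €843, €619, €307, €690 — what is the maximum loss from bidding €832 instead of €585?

€105

€852: same outcome either way → loss €0.
€866: same outcome either way → loss €0.
€387: same outcome either way → loss €0.
€843: same outcome either way → loss €0.
€619: truthful gives €0, deviation gives −€34 → loss €34.
€307: same outcome either way → loss €0.
€690: truthful gives €0, deviation gives −€105 → loss €105.
Maximum loss: €105.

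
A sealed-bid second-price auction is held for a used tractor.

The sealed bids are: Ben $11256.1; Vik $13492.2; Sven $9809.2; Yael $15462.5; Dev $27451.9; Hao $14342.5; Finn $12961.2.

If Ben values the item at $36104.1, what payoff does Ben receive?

$0

Highest bid: Dev at $27451.9, so Dev wins.
Second-highest bid: Yael at $15462.5 — that is the price the winner pays.
Ben did not win, so Ben pays nothing and receives nothing: payoff $0.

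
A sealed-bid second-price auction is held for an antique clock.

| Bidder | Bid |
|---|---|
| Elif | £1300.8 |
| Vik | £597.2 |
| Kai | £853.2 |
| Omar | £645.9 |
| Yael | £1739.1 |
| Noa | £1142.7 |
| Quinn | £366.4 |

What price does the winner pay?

Highest bid: Yael at £1739.1, so Yael wins.
Second-highest bid: Elif at £1300.8 — that is the price the winner pays.

£1300.8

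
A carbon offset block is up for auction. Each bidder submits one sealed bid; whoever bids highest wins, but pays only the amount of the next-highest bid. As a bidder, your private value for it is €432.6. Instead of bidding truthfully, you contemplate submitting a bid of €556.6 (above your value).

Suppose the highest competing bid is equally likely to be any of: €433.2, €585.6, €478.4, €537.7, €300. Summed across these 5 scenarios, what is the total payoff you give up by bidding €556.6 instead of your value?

€151.5

The deviation costs you only when the competing bid falls strictly between €432.6 and €556.6; elsewhere both bids give the same outcome.
€433.2: truthful payoff €0, deviation payoff −€0.6 → loss €0.6.
€585.6: outcomes coincide → loss €0.
€478.4: truthful payoff €0, deviation payoff −€45.8 → loss €45.8.
€537.7: truthful payoff €0, deviation payoff −€105.1 → loss €105.1.
€300: outcomes coincide → loss €0.
Total loss = €0.6 + €45.8 + €105.1 = €151.5.
Truthful bidding weakly dominates here: raising your bid can only win items priced above your value, and lowering it can only forfeit items priced below.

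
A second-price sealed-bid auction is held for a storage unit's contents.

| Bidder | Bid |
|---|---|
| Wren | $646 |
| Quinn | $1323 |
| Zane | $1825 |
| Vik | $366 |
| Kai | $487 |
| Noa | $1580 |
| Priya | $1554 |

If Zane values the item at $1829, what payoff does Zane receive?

Highest bid: Zane at $1825, so Zane wins.
Second-highest bid: Noa at $1580 — that is the price the winner pays.
Zane's payoff = value − price = $1829 − $1580 = $249.

$249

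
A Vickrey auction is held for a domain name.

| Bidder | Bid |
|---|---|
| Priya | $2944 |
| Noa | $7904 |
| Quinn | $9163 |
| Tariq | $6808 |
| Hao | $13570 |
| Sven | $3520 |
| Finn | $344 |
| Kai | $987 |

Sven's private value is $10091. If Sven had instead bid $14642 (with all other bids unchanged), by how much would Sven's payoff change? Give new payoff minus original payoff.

The highest bid among the other bidders is $13570; Sven's bid doesn't change that.
Original bid $3520: Sven is not highest (top rival bid is $13570); payoff $0.
Alternative bid $14642: Sven is highest, pays the top rival bid $13570; payoff $10091 − $13570 = −$3479.
Change in payoff = −$3479 − ($0) = −$3479.

−$3479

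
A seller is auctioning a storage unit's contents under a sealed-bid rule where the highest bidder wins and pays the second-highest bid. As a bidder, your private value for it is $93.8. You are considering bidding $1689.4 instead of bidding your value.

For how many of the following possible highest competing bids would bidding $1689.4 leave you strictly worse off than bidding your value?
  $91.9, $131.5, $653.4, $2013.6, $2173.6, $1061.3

The deviation hurts exactly when the highest competing bid lies strictly between $93.8 and $1689.4 — overbidding then wins at a price above your value.
$91.9: below both → same outcome either way.
$131.5: inside the interval → strictly worse (loss $37.7).
$653.4: inside the interval → strictly worse (loss $559.6).
$2013.6: above both → same outcome either way.
$2173.6: above both → same outcome either way.
$1061.3: inside the interval → strictly worse (loss $967.5).
Count: 3.

3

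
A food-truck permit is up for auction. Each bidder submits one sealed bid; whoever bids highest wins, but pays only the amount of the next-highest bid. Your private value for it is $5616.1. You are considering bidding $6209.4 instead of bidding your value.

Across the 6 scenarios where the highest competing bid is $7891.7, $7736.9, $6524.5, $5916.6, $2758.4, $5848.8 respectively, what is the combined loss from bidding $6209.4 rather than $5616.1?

The deviation costs you only when the competing bid falls strictly between $5616.1 and $6209.4; elsewhere both bids give the same outcome.
$7891.7: outcomes coincide → loss $0.
$7736.9: outcomes coincide → loss $0.
$6524.5: outcomes coincide → loss $0.
$5916.6: truthful payoff $0, deviation payoff −$300.5 → loss $300.5.
$2758.4: outcomes coincide → loss $0.
$5848.8: truthful payoff $0, deviation payoff −$232.7 → loss $232.7.
Total loss = $300.5 + $232.7 = $533.2.
In a second-price auction your bid sets only whether you win, not what you pay, so bidding your true value is weakly dominant.

$533.2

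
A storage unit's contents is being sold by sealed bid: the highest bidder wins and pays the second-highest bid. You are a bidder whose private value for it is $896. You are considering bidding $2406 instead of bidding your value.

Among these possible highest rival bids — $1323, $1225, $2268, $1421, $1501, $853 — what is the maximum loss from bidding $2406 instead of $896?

$1372

$1323: truthful gives $0, deviation gives −$427 → loss $427.
$1225: truthful gives $0, deviation gives −$329 → loss $329.
$2268: truthful gives $0, deviation gives −$1372 → loss $1372.
$1421: truthful gives $0, deviation gives −$525 → loss $525.
$1501: truthful gives $0, deviation gives −$605 → loss $605.
$853: same outcome either way → loss $0.
Maximum loss: $1372.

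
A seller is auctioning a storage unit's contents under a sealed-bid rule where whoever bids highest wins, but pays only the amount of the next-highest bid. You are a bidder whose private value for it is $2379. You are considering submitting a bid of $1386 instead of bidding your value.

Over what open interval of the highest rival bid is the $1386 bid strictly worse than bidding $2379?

If the competing bid is below $1386, both bids win at the same price — no difference.
If it is above $2379, both bids lose — no difference.
If it lies strictly between $1386 and $2379, bidding your value wins at a price below your value (positive payoff) while bidding $1386 loses (payoff 0).
So the deviation strictly hurts on the open interval ($1386, $2379).

($1386, $2379)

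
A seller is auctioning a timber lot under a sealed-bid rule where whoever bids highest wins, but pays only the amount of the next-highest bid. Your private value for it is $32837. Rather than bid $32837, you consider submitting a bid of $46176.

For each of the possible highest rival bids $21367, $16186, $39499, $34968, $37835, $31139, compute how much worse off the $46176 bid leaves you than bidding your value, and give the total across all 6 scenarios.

$13791

The deviation costs you only when the competing bid falls strictly between $32837 and $46176; elsewhere both bids give the same outcome.
$21367: outcomes coincide → loss $0.
$16186: outcomes coincide → loss $0.
$39499: truthful payoff $0, deviation payoff −$6662 → loss $6662.
$34968: truthful payoff $0, deviation payoff −$2131 → loss $2131.
$37835: truthful payoff $0, deviation payoff −$4998 → loss $4998.
$31139: outcomes coincide → loss $0.
Total loss = $6662 + $2131 + $4998 = $13791.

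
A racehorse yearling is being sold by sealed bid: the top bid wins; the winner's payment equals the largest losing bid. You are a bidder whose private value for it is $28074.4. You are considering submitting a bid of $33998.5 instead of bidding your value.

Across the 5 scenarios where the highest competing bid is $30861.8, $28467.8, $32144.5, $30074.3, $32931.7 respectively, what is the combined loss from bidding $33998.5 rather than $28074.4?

$14108.1

The deviation costs you only when the competing bid falls strictly between $28074.4 and $33998.5; elsewhere both bids give the same outcome.
$30861.8: truthful payoff $0, deviation payoff −$2787.4 → loss $2787.4.
$28467.8: truthful payoff $0, deviation payoff −$393.4 → loss $393.4.
$32144.5: truthful payoff $0, deviation payoff −$4070.1 → loss $4070.1.
$30074.3: truthful payoff $0, deviation payoff −$1999.9 → loss $1999.9.
$32931.7: truthful payoff $0, deviation payoff −$4857.3 → loss $4857.3.
Total loss = $2787.4 + $393.4 + $4070.1 + $1999.9 + $4857.3 = $14108.1.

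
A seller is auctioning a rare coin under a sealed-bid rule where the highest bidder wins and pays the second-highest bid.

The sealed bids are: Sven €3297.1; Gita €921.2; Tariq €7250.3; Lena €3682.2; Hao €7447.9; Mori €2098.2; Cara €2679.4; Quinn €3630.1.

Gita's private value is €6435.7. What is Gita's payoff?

Highest bid: Hao at €7447.9, so Hao wins.
Second-highest bid: Tariq at €7250.3 — that is the price the winner pays.
Gita did not win, so Gita pays nothing and receives nothing: payoff €0.

€0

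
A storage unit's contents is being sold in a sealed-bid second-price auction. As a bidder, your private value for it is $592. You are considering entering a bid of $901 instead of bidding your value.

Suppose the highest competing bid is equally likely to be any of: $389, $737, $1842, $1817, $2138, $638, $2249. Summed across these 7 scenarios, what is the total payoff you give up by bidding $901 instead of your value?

$191

The deviation costs you only when the competing bid falls strictly between $592 and $901; elsewhere both bids give the same outcome.
$389: outcomes coincide → loss $0.
$737: truthful payoff $0, deviation payoff −$145 → loss $145.
$1842: outcomes coincide → loss $0.
$1817: outcomes coincide → loss $0.
$2138: outcomes coincide → loss $0.
$638: truthful payoff $0, deviation payoff −$46 → loss $46.
$2249: outcomes coincide → loss $0.
Total loss = $145 + $46 = $191.
Because the price is fixed by the runner-up's bid, deviating from your value can only change a good outcome into a bad one — never the reverse.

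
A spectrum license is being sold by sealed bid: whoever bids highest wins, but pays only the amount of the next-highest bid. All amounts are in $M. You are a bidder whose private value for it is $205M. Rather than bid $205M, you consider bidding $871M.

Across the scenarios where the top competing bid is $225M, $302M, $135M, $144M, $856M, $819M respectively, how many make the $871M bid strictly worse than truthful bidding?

The deviation hurts exactly when the highest competing bid lies strictly between $205M and $871M — overbidding then wins at a price above your value.
$225M: inside the interval → strictly worse (loss $20M).
$302M: inside the interval → strictly worse (loss $97M).
$135M: below both → same outcome either way.
$144M: below both → same outcome either way.
$856M: inside the interval → strictly worse (loss $651M).
$819M: inside the interval → strictly worse (loss $614M).
Count: 4.

4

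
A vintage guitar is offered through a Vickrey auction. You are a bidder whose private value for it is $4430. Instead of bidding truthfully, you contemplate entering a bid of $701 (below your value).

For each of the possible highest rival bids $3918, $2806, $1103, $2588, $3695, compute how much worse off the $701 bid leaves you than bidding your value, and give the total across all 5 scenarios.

The deviation costs you only when the competing bid falls strictly between $701 and $4430; elsewhere both bids give the same outcome.
$3918: truthful payoff $512, deviation payoff $0 → loss $512.
$2806: truthful payoff $1624, deviation payoff $0 → loss $1624.
$1103: truthful payoff $3327, deviation payoff $0 → loss $3327.
$2588: truthful payoff $1842, deviation payoff $0 → loss $1842.
$3695: truthful payoff $735, deviation payoff $0 → loss $735.
Total loss = $512 + $1624 + $3327 + $1842 + $735 = $8040.

$8040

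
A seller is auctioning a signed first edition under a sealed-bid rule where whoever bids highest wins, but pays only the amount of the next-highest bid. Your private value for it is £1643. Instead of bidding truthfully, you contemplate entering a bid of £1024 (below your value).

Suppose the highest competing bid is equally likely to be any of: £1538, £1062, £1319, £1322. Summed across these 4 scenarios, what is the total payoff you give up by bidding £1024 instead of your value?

The deviation costs you only when the competing bid falls strictly between £1024 and £1643; elsewhere both bids give the same outcome.
£1538: truthful payoff £105, deviation payoff £0 → loss £105.
£1062: truthful payoff £581, deviation payoff £0 → loss £581.
£1319: truthful payoff £324, deviation payoff £0 → loss £324.
£1322: truthful payoff £321, deviation payoff £0 → loss £321.
Total loss = £105 + £581 + £324 + £321 = £1331.
Because the price is fixed by the runner-up's bid, deviating from your value can only change a good outcome into a bad one — never the reverse.

£1331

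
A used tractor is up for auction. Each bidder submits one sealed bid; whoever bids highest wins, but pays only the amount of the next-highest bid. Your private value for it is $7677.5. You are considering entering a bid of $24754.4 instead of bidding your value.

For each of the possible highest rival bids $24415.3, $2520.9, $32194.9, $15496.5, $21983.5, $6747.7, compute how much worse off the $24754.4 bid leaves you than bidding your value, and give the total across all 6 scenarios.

The deviation costs you only when the competing bid falls strictly between $7677.5 and $24754.4; elsewhere both bids give the same outcome.
$24415.3: truthful payoff $0, deviation payoff −$16737.8 → loss $16737.8.
$2520.9: outcomes coincide → loss $0.
$32194.9: outcomes coincide → loss $0.
$15496.5: truthful payoff $0, deviation payoff −$7819 → loss $7819.
$21983.5: truthful payoff $0, deviation payoff −$14306 → loss $14306.
$6747.7: outcomes coincide → loss $0.
Total loss = $16737.8 + $7819 + $14306 = $38862.8.

$38862.8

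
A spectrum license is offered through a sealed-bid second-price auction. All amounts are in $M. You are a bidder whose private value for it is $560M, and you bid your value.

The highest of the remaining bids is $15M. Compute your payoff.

Your bid $560M exceeds the highest competing bid $15M, so you win.
In a second-price auction the winner pays the second-highest bid, $15M.
Payoff = value − price = $560M − $15M = $545M.

$545M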